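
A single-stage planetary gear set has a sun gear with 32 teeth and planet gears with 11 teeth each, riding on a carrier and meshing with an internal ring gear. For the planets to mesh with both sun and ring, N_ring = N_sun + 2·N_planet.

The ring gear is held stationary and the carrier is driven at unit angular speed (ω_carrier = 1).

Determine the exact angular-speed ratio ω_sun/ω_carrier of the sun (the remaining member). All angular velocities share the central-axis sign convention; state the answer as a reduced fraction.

N_ring = 32 + 2·11 = 54
32(ω_s−ω_c) = −54(ω_r−ω_c),  ω_r=0, ω_c=1
ω_s = 1 − (54/32)(0−1) = 43/16
ω_s/ω_c = 43/16

43/16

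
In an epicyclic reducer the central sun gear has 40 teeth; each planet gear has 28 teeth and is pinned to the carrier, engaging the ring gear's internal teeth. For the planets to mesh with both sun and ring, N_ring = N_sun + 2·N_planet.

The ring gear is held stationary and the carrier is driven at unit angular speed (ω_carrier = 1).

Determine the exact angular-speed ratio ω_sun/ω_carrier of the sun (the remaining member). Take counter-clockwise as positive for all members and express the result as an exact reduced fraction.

N_ring = 40 + 2·28 = 96
40(ω_s−ω_c) = −96(ω_r−ω_c),  ω_r=0, ω_c=1
ω_s = 1 − (96/40)(0−1) = 17/5
ω_s/ω_c = 17/5

17/5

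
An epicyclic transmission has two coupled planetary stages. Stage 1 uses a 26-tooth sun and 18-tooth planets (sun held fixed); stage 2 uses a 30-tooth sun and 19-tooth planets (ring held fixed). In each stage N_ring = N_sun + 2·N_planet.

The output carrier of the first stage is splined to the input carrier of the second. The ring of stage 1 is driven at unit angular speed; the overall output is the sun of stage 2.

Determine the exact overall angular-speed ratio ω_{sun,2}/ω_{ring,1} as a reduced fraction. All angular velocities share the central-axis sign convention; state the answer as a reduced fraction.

1519/660

Stage 1: N_ring = 26 + 2·18 = 62
Stage 1: 26(ω_s−ω_c) = −62(ω_r−ω_c),  ω_s=0, ω_r=1
Stage 1: 26(0−ω_c) = −62(1−ω_c)  ⇒  88ω_c = 62  ⇒  ω_c = 31/44
  ⇒ ω_c¹/ω_r¹ = 31/44
Stage 2: N_ring = 30 + 2·19 = 68
Stage 2: 30(ω_s−ω_c) = −68(ω_r−ω_c),  ω_r=0, ω_c=1
Stage 2: ω_s = 1 − (68/30)(0−1) = 49/15
  ⇒ ω_s²/ω_c² = 49/15
Coupling ω_c² = ω_c¹ ⇒ overall = 31/44 × 49/15 = 1519/660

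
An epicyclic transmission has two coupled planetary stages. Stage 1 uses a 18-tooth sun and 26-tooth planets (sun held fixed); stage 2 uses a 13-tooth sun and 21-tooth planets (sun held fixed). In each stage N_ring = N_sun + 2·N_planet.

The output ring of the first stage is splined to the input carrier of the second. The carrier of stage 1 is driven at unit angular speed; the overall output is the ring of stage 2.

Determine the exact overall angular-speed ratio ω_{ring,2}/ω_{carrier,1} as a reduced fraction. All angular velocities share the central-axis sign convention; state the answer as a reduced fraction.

272/175

Stage 1: N_ring = 18 + 2·26 = 70
Stage 1: 18(ω_s−ω_c) = −70(ω_r−ω_c),  ω_s=0, ω_c=1
Stage 1: ω_r = 1 − (18/70)(0−1) = 44/35
  ⇒ ω_r¹/ω_c¹ = 44/35
Stage 2: N_ring = 13 + 2·21 = 55
Stage 2: 13(ω_s−ω_c) = −55(ω_r−ω_c),  ω_s=0, ω_c=1
Stage 2: ω_r = 1 − (13/55)(0−1) = 68/55
  ⇒ ω_r²/ω_c² = 68/55
Coupling ω_c² = ω_r¹ ⇒ overall = 44/35 × 68/55 = 272/175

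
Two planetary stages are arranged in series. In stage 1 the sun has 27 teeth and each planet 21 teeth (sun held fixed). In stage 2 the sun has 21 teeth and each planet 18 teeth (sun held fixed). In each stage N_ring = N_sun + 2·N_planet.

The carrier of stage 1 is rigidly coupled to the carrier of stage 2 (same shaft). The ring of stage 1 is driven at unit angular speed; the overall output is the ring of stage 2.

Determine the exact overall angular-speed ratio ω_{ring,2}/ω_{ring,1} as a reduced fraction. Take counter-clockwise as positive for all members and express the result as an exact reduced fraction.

Stage 1: N_ring = 27 + 2·21 = 69
Stage 1: 27(ω_s−ω_c) = −69(ω_r−ω_c),  ω_s=0, ω_r=1
Stage 1: 27(0−ω_c) = −69(1−ω_c)  ⇒  96ω_c = 69  ⇒  ω_c = 23/32
  ⇒ ω_c¹/ω_r¹ = 23/32
Stage 2: N_ring = 21 + 2·18 = 57
Stage 2: 21(ω_s−ω_c) = −57(ω_r−ω_c),  ω_s=0, ω_c=1
Stage 2: ω_r = 1 − (21/57)(0−1) = 26/19
  ⇒ ω_r²/ω_c² = 26/19
Coupling ω_c² = ω_c¹ ⇒ overall = 23/32 × 26/19 = 299/304

299/304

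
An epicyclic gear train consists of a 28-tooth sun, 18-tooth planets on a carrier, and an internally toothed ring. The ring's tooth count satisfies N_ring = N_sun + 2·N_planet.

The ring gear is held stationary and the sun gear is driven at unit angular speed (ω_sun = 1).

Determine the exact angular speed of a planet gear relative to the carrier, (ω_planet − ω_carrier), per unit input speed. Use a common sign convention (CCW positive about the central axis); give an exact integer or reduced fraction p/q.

N_ring = 28 + 2·18 = 64
28(ω_s−ω_c) = −64(ω_r−ω_c),  ω_r=0, ω_s=1
28(1−ω_c) = −64(0−ω_c)  ⇒  92ω_c = 28  ⇒  ω_c = 7/23
sun–planet: 28·(1−7/23) = −18·(ω_p−ω_c)  ⇒  ω_p−ω_c = −(28/18)·(16/23) = -224/207

-224/207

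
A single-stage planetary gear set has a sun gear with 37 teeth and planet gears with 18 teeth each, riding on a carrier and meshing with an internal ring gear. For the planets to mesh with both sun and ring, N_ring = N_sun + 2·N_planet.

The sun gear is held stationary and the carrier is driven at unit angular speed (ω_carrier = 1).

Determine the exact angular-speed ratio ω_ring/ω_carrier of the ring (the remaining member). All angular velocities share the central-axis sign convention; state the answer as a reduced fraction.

110/73

N_ring = 37 + 2·18 = 73
37(ω_s−ω_c) = −73(ω_r−ω_c),  ω_s=0, ω_c=1
ω_r = 1 − (37/73)(0−1) = 110/73
ω_r/ω_c = 110/73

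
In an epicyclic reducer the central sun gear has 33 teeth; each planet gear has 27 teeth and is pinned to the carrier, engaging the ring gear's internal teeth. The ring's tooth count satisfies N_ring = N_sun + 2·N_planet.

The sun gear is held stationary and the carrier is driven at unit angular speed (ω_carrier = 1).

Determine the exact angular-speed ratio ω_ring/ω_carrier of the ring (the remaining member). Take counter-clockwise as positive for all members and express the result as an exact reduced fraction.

40/29

N_ring = 33 + 2·27 = 87
33(ω_s−ω_c) = −87(ω_r−ω_c),  ω_s=0, ω_c=1
ω_r = 1 − (33/87)(0−1) = 40/29
ω_r/ω_c = 40/29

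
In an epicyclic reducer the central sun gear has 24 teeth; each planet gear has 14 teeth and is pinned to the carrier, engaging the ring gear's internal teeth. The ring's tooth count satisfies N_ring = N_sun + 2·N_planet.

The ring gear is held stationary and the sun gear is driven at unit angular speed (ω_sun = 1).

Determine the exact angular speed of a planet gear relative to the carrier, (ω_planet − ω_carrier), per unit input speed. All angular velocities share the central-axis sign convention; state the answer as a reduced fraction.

N_ring = 24 + 2·14 = 52
24(ω_s−ω_c) = −52(ω_r−ω_c),  ω_r=0, ω_s=1
24(1−ω_c) = −52(0−ω_c)  ⇒  76ω_c = 24  ⇒  ω_c = 6/19
sun–planet: 24·(1−6/19) = −14·(ω_p−ω_c)  ⇒  ω_p−ω_c = −(24/14)·(13/19) = -156/133

-156/133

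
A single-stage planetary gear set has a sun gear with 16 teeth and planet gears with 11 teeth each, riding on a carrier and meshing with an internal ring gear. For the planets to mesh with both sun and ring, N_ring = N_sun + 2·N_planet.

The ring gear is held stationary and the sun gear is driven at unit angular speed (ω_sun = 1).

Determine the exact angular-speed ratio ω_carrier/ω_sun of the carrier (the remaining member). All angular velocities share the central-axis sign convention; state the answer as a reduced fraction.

N_ring = 16 + 2·11 = 38
16(ω_s−ω_c) = −38(ω_r−ω_c),  ω_r=0, ω_s=1
16(1−ω_c) = −38(0−ω_c)  ⇒  54ω_c = 16  ⇒  ω_c = 8/27
ω_c/ω_s = 8/27

8/27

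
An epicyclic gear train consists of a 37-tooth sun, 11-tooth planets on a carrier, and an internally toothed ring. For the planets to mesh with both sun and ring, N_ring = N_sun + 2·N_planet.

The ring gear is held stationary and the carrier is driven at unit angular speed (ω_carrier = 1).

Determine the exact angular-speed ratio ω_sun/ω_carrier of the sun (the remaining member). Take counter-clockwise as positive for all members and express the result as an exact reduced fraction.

96/37

N_ring = 37 + 2·11 = 59
37(ω_s−ω_c) = −59(ω_r−ω_c),  ω_r=0, ω_c=1
ω_s = 1 − (59/37)(0−1) = 96/37
ω_s/ω_c = 96/37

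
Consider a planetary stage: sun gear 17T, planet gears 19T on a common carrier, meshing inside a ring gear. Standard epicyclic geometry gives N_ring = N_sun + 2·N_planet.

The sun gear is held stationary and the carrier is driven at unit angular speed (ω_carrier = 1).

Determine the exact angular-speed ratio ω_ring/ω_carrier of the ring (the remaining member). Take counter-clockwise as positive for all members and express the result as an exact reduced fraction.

72/55

N_ring = 17 + 2·19 = 55
17(ω_s−ω_c) = −55(ω_r−ω_c),  ω_s=0, ω_c=1
ω_r = 1 − (17/55)(0−1) = 72/55
ω_r/ω_c = 72/55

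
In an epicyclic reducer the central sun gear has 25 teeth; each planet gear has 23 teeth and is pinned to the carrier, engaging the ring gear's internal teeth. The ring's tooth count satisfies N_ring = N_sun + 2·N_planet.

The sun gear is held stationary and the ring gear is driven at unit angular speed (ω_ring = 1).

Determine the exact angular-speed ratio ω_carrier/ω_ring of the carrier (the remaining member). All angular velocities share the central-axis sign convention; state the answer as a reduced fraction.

71/96

N_ring = 25 + 2·23 = 71
25(ω_s−ω_c) = −71(ω_r−ω_c),  ω_s=0, ω_r=1
25(0−ω_c) = −71(1−ω_c)  ⇒  96ω_c = 71  ⇒  ω_c = 71/96
ω_c/ω_r = 71/96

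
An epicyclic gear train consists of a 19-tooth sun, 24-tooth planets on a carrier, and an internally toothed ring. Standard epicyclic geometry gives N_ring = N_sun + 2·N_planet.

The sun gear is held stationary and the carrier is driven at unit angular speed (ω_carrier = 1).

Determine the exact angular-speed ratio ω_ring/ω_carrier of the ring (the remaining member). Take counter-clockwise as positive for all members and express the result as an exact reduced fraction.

N_ring = 19 + 2·24 = 67
19(ω_s−ω_c) = −67(ω_r−ω_c),  ω_s=0, ω_c=1
ω_r = 1 − (19/67)(0−1) = 86/67
ω_r/ω_c = 86/67

86/67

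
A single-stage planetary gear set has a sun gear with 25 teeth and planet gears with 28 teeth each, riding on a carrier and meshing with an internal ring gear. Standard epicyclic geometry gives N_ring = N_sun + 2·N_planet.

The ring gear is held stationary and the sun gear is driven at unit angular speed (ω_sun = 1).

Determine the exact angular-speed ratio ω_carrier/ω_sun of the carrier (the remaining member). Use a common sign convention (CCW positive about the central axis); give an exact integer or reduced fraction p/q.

N_ring = 25 + 2·28 = 81
25(ω_s−ω_c) = −81(ω_r−ω_c),  ω_r=0, ω_s=1
25(1−ω_c) = −81(0−ω_c)  ⇒  106ω_c = 25  ⇒  ω_c = 25/106
ω_c/ω_s = 25/106

25/106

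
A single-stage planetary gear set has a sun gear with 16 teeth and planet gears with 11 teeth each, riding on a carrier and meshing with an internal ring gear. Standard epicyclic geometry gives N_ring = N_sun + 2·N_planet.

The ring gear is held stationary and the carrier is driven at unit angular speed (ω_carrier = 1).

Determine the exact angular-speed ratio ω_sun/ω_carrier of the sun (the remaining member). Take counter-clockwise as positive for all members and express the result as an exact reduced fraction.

27/8

N_ring = 16 + 2·11 = 38
16(ω_s−ω_c) = −38(ω_r−ω_c),  ω_r=0, ω_c=1
ω_s = 1 − (38/16)(0−1) = 27/8
ω_s/ω_c = 27/8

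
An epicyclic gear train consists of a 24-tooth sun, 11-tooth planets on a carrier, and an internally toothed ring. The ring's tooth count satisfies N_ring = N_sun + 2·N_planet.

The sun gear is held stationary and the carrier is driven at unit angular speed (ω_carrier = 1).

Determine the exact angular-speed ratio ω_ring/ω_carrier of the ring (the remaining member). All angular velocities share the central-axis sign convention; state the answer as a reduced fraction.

35/23

N_ring = 24 + 2·11 = 46
24(ω_s−ω_c) = −46(ω_r−ω_c),  ω_s=0, ω_c=1
ω_r = 1 − (24/46)(0−1) = 35/23
ω_r/ω_c = 35/23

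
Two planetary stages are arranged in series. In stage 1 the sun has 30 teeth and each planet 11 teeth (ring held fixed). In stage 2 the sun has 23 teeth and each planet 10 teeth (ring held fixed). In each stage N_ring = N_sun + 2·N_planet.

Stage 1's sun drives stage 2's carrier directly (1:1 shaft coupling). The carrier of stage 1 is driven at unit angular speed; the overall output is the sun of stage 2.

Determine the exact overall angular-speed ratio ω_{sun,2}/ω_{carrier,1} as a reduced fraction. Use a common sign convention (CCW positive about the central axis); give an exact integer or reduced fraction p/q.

902/115

Stage 1: N_ring = 30 + 2·11 = 52
Stage 1: 30(ω_s−ω_c) = −52(ω_r−ω_c),  ω_r=0, ω_c=1
Stage 1: ω_s = 1 − (52/30)(0−1) = 41/15
  ⇒ ω_s¹/ω_c¹ = 41/15
Stage 2: N_ring = 23 + 2·10 = 43
Stage 2: 23(ω_s−ω_c) = −43(ω_r−ω_c),  ω_r=0, ω_c=1
Stage 2: ω_s = 1 − (43/23)(0−1) = 66/23
  ⇒ ω_s²/ω_c² = 66/23
Coupling ω_c² = ω_s¹ ⇒ overall = 41/15 × 66/23 = 902/115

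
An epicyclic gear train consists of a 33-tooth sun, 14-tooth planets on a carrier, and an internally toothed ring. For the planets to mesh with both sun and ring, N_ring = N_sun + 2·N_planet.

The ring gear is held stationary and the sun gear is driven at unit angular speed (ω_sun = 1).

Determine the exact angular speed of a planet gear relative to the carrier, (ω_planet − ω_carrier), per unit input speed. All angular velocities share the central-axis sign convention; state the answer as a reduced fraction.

N_ring = 33 + 2·14 = 61
33(ω_s−ω_c) = −61(ω_r−ω_c),  ω_r=0, ω_s=1
33(1−ω_c) = −61(0−ω_c)  ⇒  94ω_c = 33  ⇒  ω_c = 33/94
sun–planet: 33·(1−33/94) = −14·(ω_p−ω_c)  ⇒  ω_p−ω_c = −(33/14)·(61/94) = -2013/1316

-2013/1316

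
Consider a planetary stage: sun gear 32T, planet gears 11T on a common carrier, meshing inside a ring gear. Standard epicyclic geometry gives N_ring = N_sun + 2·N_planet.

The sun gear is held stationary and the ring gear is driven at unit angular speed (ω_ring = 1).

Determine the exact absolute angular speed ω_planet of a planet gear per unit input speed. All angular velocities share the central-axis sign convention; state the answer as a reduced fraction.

N_ring = 32 + 2·11 = 54
32(ω_s−ω_c) = −54(ω_r−ω_c),  ω_s=0, ω_r=1
32(0−ω_c) = −54(1−ω_c)  ⇒  86ω_c = 54  ⇒  ω_c = 27/43
sun–planet: 32·(0−27/43) = −11·(ω_p−ω_c)  ⇒  ω_p−ω_c = −(32/11)·(-27/43) = 864/473
ω_p = 27/43 + 864/473 = 27/11

27/11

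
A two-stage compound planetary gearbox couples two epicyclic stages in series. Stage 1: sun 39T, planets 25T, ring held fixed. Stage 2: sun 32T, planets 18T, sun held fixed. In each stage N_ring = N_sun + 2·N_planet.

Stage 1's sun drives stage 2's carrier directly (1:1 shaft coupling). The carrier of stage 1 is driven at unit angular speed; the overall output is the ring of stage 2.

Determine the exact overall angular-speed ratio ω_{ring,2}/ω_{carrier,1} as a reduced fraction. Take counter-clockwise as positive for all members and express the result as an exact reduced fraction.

Stage 1: N_ring = 39 + 2·25 = 89
Stage 1: 39(ω_s−ω_c) = −89(ω_r−ω_c),  ω_r=0, ω_c=1
Stage 1: ω_s = 1 − (89/39)(0−1) = 128/39
  ⇒ ω_s¹/ω_c¹ = 128/39
Stage 2: N_ring = 32 + 2·18 = 68
Stage 2: 32(ω_s−ω_c) = −68(ω_r−ω_c),  ω_s=0, ω_c=1
Stage 2: ω_r = 1 − (32/68)(0−1) = 25/17
  ⇒ ω_r²/ω_c² = 25/17
Coupling ω_c² = ω_s¹ ⇒ overall = 128/39 × 25/17 = 3200/663

3200/663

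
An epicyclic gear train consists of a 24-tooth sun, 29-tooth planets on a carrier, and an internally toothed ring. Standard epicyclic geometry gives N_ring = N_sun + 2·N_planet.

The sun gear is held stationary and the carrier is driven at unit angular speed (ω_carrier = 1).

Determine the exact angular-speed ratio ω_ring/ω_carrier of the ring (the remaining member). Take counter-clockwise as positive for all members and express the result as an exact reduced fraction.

53/41

N_ring = 24 + 2·29 = 82
24(ω_s−ω_c) = −82(ω_r−ω_c),  ω_s=0, ω_c=1
ω_r = 1 − (24/82)(0−1) = 53/41
ω_r/ω_c = 53/41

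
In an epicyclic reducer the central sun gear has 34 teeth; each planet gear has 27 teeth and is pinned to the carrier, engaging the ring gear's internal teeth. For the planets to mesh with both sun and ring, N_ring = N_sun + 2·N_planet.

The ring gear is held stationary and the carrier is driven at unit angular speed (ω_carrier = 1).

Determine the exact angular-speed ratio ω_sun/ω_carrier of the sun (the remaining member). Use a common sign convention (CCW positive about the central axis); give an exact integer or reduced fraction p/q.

61/17

N_ring = 34 + 2·27 = 88
34(ω_s−ω_c) = −88(ω_r−ω_c),  ω_r=0, ω_c=1
ω_s = 1 − (88/34)(0−1) = 61/17
ω_s/ω_c = 61/17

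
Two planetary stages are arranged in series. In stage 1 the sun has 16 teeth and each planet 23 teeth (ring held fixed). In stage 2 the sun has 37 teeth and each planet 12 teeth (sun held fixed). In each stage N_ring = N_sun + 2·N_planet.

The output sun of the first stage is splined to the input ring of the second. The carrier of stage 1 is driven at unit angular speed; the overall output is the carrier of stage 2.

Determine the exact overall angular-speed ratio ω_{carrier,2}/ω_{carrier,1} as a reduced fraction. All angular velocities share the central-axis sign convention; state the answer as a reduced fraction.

Stage 1: N_ring = 16 + 2·23 = 62
Stage 1: 16(ω_s−ω_c) = −62(ω_r−ω_c),  ω_r=0, ω_c=1
Stage 1: ω_s = 1 − (62/16)(0−1) = 39/8
  ⇒ ω_s¹/ω_c¹ = 39/8
Stage 2: N_ring = 37 + 2·12 = 61
Stage 2: 37(ω_s−ω_c) = −61(ω_r−ω_c),  ω_s=0, ω_r=1
Stage 2: 37(0−ω_c) = −61(1−ω_c)  ⇒  98ω_c = 61  ⇒  ω_c = 61/98
  ⇒ ω_c²/ω_r² = 61/98
Coupling ω_r² = ω_s¹ ⇒ overall = 39/8 × 61/98 = 2379/784

2379/784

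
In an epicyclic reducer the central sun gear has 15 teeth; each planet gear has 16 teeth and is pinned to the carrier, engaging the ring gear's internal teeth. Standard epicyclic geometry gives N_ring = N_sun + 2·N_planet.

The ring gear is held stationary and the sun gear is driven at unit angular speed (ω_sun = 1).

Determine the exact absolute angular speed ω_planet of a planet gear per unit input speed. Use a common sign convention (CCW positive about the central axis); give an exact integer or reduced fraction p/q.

-15/32

N_ring = 15 + 2·16 = 47
15(ω_s−ω_c) = −47(ω_r−ω_c),  ω_r=0, ω_s=1
15(1−ω_c) = −47(0−ω_c)  ⇒  62ω_c = 15  ⇒  ω_c = 15/62
sun–planet: 15·(1−15/62) = −16·(ω_p−ω_c)  ⇒  ω_p−ω_c = −(15/16)·(47/62) = -705/992
ω_p = 15/62 − 705/992 = -15/32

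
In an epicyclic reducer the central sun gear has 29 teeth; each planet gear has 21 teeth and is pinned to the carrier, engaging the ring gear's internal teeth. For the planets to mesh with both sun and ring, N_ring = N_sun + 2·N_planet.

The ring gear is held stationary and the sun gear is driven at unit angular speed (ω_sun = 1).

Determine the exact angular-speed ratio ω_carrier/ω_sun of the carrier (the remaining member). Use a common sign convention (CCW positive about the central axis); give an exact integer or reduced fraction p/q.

29/100

N_ring = 29 + 2·21 = 71
29(ω_s−ω_c) = −71(ω_r−ω_c),  ω_r=0, ω_s=1
29(1−ω_c) = −71(0−ω_c)  ⇒  100ω_c = 29  ⇒  ω_c = 29/100
ω_c/ω_s = 29/100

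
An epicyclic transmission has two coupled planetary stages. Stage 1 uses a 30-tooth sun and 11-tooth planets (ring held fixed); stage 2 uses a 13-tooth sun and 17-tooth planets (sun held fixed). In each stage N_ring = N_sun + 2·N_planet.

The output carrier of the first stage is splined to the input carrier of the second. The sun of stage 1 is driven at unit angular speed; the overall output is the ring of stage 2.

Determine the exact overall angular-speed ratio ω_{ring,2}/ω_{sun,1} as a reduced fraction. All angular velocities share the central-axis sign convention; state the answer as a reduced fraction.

Stage 1: N_ring = 30 + 2·11 = 52
Stage 1: 30(ω_s−ω_c) = −52(ω_r−ω_c),  ω_r=0, ω_s=1
Stage 1: 30(1−ω_c) = −52(0−ω_c)  ⇒  82ω_c = 30  ⇒  ω_c = 15/41
  ⇒ ω_c¹/ω_s¹ = 15/41
Stage 2: N_ring = 13 + 2·17 = 47
Stage 2: 13(ω_s−ω_c) = −47(ω_r−ω_c),  ω_s=0, ω_c=1
Stage 2: ω_r = 1 − (13/47)(0−1) = 60/47
  ⇒ ω_r²/ω_c² = 60/47
Coupling ω_c² = ω_c¹ ⇒ overall = 15/41 × 60/47 = 900/1927

900/1927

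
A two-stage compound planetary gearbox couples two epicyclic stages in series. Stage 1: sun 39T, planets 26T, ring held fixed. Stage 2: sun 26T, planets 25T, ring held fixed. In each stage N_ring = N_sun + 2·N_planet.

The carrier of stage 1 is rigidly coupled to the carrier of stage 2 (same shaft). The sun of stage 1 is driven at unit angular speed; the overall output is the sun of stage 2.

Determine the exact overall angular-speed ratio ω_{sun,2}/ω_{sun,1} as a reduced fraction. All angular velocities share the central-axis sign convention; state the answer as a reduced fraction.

153/130

Stage 1: N_ring = 39 + 2·26 = 91
Stage 1: 39(ω_s−ω_c) = −91(ω_r−ω_c),  ω_r=0, ω_s=1
Stage 1: 39(1−ω_c) = −91(0−ω_c)  ⇒  130ω_c = 39  ⇒  ω_c = 3/10
  ⇒ ω_c¹/ω_s¹ = 3/10
Stage 2: N_ring = 26 + 2·25 = 76
Stage 2: 26(ω_s−ω_c) = −76(ω_r−ω_c),  ω_r=0, ω_c=1
Stage 2: ω_s = 1 − (76/26)(0−1) = 51/13
  ⇒ ω_s²/ω_c² = 51/13
Coupling ω_c² = ω_c¹ ⇒ overall = 3/10 × 51/13 = 153/130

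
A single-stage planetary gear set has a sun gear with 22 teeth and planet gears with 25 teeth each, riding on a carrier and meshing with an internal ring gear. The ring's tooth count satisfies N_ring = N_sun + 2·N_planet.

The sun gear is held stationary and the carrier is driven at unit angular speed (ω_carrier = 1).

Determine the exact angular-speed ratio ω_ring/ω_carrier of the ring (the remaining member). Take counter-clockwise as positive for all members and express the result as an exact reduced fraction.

N_ring = 22 + 2·25 = 72
22(ω_s−ω_c) = −72(ω_r−ω_c),  ω_s=0, ω_c=1
ω_r = 1 − (22/72)(0−1) = 47/36
ω_r/ω_c = 47/36

47/36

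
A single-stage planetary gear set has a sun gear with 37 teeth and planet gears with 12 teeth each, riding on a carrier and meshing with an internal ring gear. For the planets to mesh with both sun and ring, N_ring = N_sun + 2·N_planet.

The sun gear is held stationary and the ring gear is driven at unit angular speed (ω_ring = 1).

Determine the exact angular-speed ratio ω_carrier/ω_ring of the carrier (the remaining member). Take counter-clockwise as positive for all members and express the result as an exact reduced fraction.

N_ring = 37 + 2·12 = 61
37(ω_s−ω_c) = −61(ω_r−ω_c),  ω_s=0, ω_r=1
37(0−ω_c) = −61(1−ω_c)  ⇒  98ω_c = 61  ⇒  ω_c = 61/98
ω_c/ω_r = 61/98

61/98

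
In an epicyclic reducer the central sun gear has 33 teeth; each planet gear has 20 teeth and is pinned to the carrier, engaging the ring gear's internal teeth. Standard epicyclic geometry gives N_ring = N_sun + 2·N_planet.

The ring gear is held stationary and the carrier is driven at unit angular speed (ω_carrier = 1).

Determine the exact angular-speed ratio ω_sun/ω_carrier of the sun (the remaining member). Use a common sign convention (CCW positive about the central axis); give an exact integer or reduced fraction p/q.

106/33

N_ring = 33 + 2·20 = 73
33(ω_s−ω_c) = −73(ω_r−ω_c),  ω_r=0, ω_c=1
ω_s = 1 − (73/33)(0−1) = 106/33
ω_s/ω_c = 106/33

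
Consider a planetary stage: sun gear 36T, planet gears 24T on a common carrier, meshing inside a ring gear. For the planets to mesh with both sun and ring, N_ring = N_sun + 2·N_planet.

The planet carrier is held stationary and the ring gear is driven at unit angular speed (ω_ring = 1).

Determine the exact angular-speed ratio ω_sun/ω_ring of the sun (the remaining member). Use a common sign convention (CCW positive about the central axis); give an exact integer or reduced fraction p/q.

N_ring = 36 + 2·24 = 84
36(ω_s−ω_c) = −84(ω_r−ω_c),  ω_c=0, ω_r=1
ω_s = 0 − (84/36)(1−0) = -7/3
ω_s/ω_r = -7/3

-7/3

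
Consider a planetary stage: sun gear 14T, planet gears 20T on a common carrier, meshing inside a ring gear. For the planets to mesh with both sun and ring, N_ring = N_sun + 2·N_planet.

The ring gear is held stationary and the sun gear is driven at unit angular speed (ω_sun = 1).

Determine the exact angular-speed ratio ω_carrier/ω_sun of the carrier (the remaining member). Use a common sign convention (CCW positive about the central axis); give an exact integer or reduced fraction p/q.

7/34

N_ring = 14 + 2·20 = 54
14(ω_s−ω_c) = −54(ω_r−ω_c),  ω_r=0, ω_s=1
14(1−ω_c) = −54(0−ω_c)  ⇒  68ω_c = 14  ⇒  ω_c = 7/34
ω_c/ω_s = 7/34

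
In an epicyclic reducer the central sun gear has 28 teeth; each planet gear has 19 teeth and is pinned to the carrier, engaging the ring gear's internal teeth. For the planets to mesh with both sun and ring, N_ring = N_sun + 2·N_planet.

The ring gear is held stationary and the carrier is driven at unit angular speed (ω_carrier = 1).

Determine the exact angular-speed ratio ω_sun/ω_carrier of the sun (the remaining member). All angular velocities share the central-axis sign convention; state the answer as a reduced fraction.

N_ring = 28 + 2·19 = 66
28(ω_s−ω_c) = −66(ω_r−ω_c),  ω_r=0, ω_c=1
ω_s = 1 − (66/28)(0−1) = 47/14
ω_s/ω_c = 47/14

47/14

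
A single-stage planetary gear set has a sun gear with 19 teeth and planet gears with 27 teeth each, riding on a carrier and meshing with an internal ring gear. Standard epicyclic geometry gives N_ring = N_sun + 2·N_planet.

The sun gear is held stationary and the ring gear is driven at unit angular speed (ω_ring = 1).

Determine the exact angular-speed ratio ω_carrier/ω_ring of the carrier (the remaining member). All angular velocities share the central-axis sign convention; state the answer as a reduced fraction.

N_ring = 19 + 2·27 = 73
19(ω_s−ω_c) = −73(ω_r−ω_c),  ω_s=0, ω_r=1
19(0−ω_c) = −73(1−ω_c)  ⇒  92ω_c = 73  ⇒  ω_c = 73/92
ω_c/ω_r = 73/92

73/92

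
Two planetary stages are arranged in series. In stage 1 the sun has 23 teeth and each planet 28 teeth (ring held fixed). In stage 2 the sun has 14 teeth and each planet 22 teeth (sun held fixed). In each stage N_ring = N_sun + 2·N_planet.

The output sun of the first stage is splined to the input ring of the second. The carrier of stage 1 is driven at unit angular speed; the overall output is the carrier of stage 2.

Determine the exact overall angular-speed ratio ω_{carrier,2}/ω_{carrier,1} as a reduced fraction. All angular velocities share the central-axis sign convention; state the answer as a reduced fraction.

493/138

Stage 1: N_ring = 23 + 2·28 = 79
Stage 1: 23(ω_s−ω_c) = −79(ω_r−ω_c),  ω_r=0, ω_c=1
Stage 1: ω_s = 1 − (79/23)(0−1) = 102/23
  ⇒ ω_s¹/ω_c¹ = 102/23
Stage 2: N_ring = 14 + 2·22 = 58
Stage 2: 14(ω_s−ω_c) = −58(ω_r−ω_c),  ω_s=0, ω_r=1
Stage 2: 14(0−ω_c) = −58(1−ω_c)  ⇒  72ω_c = 58  ⇒  ω_c = 29/36
  ⇒ ω_c²/ω_r² = 29/36
Coupling ω_r² = ω_s¹ ⇒ overall = 102/23 × 29/36 = 493/138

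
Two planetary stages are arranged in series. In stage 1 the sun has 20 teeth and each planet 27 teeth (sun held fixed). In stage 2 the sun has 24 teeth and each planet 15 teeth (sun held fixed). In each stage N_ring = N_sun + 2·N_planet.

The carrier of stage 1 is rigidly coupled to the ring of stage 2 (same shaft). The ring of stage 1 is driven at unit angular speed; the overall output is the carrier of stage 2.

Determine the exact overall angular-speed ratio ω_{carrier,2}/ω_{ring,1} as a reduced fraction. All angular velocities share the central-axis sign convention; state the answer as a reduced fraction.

Stage 1: N_ring = 20 + 2·27 = 74
Stage 1: 20(ω_s−ω_c) = −74(ω_r−ω_c),  ω_s=0, ω_r=1
Stage 1: 20(0−ω_c) = −74(1−ω_c)  ⇒  94ω_c = 74  ⇒  ω_c = 37/47
  ⇒ ω_c¹/ω_r¹ = 37/47
Stage 2: N_ring = 24 + 2·15 = 54
Stage 2: 24(ω_s−ω_c) = −54(ω_r−ω_c),  ω_s=0, ω_r=1
Stage 2: 24(0−ω_c) = −54(1−ω_c)  ⇒  78ω_c = 54  ⇒  ω_c = 9/13
  ⇒ ω_c²/ω_r² = 9/13
Coupling ω_r² = ω_c¹ ⇒ overall = 37/47 × 9/13 = 333/611

333/611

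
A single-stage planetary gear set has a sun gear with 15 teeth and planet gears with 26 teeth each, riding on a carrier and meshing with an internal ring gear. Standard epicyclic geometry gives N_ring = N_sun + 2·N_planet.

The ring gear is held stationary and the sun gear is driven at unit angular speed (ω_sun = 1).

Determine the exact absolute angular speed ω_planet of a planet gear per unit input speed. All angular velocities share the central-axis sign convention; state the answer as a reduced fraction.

N_ring = 15 + 2·26 = 67
15(ω_s−ω_c) = −67(ω_r−ω_c),  ω_r=0, ω_s=1
15(1−ω_c) = −67(0−ω_c)  ⇒  82ω_c = 15  ⇒  ω_c = 15/82
sun–planet: 15·(1−15/82) = −26·(ω_p−ω_c)  ⇒  ω_p−ω_c = −(15/26)·(67/82) = -1005/2132
ω_p = 15/82 − 1005/2132 = -15/52

-15/52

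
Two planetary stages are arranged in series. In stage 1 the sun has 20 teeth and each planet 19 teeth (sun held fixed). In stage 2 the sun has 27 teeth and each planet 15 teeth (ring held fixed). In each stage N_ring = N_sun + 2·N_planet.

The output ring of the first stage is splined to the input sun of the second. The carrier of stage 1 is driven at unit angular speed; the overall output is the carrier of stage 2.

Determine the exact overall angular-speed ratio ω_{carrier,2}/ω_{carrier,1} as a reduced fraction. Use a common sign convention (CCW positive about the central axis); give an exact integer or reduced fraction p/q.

351/812

Stage 1: N_ring = 20 + 2·19 = 58
Stage 1: 20(ω_s−ω_c) = −58(ω_r−ω_c),  ω_s=0, ω_c=1
Stage 1: ω_r = 1 − (20/58)(0−1) = 39/29
  ⇒ ω_r¹/ω_c¹ = 39/29
Stage 2: N_ring = 27 + 2·15 = 57
Stage 2: 27(ω_s−ω_c) = −57(ω_r−ω_c),  ω_r=0, ω_s=1
Stage 2: 27(1−ω_c) = −57(0−ω_c)  ⇒  84ω_c = 27  ⇒  ω_c = 9/28
  ⇒ ω_c²/ω_s² = 9/28
Coupling ω_s² = ω_r¹ ⇒ overall = 39/29 × 9/28 = 351/812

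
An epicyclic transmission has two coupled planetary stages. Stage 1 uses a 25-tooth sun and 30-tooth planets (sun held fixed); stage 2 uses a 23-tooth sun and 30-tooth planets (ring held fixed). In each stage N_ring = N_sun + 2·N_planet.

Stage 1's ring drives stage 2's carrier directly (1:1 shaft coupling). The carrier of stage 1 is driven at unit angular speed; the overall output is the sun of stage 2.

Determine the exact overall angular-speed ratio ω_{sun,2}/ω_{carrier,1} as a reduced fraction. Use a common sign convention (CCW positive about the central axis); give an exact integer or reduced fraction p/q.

Stage 1: N_ring = 25 + 2·30 = 85
Stage 1: 25(ω_s−ω_c) = −85(ω_r−ω_c),  ω_s=0, ω_c=1
Stage 1: ω_r = 1 − (25/85)(0−1) = 22/17
  ⇒ ω_r¹/ω_c¹ = 22/17
Stage 2: N_ring = 23 + 2·30 = 83
Stage 2: 23(ω_s−ω_c) = −83(ω_r−ω_c),  ω_r=0, ω_c=1
Stage 2: ω_s = 1 − (83/23)(0−1) = 106/23
  ⇒ ω_s²/ω_c² = 106/23
Coupling ω_c² = ω_r¹ ⇒ overall = 22/17 × 106/23 = 2332/391

2332/391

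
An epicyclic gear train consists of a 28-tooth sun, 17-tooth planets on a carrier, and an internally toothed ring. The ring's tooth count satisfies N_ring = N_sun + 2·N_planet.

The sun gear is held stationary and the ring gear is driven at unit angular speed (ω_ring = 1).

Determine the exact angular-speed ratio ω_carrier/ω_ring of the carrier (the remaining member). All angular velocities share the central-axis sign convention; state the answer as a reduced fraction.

N_ring = 28 + 2·17 = 62
28(ω_s−ω_c) = −62(ω_r−ω_c),  ω_s=0, ω_r=1
28(0−ω_c) = −62(1−ω_c)  ⇒  90ω_c = 62  ⇒  ω_c = 31/45
ω_c/ω_r = 31/45

31/45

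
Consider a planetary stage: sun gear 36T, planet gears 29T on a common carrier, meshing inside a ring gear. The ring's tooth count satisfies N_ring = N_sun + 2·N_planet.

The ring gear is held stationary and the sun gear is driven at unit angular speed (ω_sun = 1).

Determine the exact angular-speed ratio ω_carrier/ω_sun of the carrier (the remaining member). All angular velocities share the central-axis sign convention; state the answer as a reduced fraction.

18/65

N_ring = 36 + 2·29 = 94
36(ω_s−ω_c) = −94(ω_r−ω_c),  ω_r=0, ω_s=1
36(1−ω_c) = −94(0−ω_c)  ⇒  130ω_c = 36  ⇒  ω_c = 18/65
ω_c/ω_s = 18/65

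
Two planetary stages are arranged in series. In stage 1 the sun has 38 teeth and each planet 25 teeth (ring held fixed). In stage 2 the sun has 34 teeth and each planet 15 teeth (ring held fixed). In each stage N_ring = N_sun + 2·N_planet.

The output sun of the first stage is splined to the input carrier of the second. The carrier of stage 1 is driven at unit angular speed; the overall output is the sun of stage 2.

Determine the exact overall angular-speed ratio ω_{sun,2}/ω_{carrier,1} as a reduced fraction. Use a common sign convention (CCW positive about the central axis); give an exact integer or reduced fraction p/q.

Stage 1: N_ring = 38 + 2·25 = 88
Stage 1: 38(ω_s−ω_c) = −88(ω_r−ω_c),  ω_r=0, ω_c=1
Stage 1: ω_s = 1 − (88/38)(0−1) = 63/19
  ⇒ ω_s¹/ω_c¹ = 63/19
Stage 2: N_ring = 34 + 2·15 = 64
Stage 2: 34(ω_s−ω_c) = −64(ω_r−ω_c),  ω_r=0, ω_c=1
Stage 2: ω_s = 1 − (64/34)(0−1) = 49/17
  ⇒ ω_s²/ω_c² = 49/17
Coupling ω_c² = ω_s¹ ⇒ overall = 63/19 × 49/17 = 3087/323

3087/323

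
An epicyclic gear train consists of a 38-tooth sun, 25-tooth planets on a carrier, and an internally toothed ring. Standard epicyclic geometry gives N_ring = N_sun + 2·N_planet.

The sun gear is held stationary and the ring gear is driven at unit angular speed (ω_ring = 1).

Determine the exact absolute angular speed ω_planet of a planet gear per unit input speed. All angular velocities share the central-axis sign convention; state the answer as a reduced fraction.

44/25

N_ring = 38 + 2·25 = 88
38(ω_s−ω_c) = −88(ω_r−ω_c),  ω_s=0, ω_r=1
38(0−ω_c) = −88(1−ω_c)  ⇒  126ω_c = 88  ⇒  ω_c = 44/63
sun–planet: 38·(0−44/63) = −25·(ω_p−ω_c)  ⇒  ω_p−ω_c = −(38/25)·(-44/63) = 1672/1575
ω_p = 44/63 + 1672/1575 = 44/25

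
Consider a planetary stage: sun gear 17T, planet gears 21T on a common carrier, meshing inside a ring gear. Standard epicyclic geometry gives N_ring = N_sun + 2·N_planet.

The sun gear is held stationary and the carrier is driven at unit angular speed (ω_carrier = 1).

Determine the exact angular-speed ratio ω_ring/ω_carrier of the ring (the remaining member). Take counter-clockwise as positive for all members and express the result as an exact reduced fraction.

N_ring = 17 + 2·21 = 59
17(ω_s−ω_c) = −59(ω_r−ω_c),  ω_s=0, ω_c=1
ω_r = 1 − (17/59)(0−1) = 76/59
ω_r/ω_c = 76/59

76/59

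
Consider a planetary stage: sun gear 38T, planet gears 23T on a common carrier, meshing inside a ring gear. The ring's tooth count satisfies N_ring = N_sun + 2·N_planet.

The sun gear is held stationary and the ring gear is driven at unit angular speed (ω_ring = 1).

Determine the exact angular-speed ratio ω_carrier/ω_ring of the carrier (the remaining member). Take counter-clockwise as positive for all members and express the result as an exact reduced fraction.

42/61

N_ring = 38 + 2·23 = 84
38(ω_s−ω_c) = −84(ω_r−ω_c),  ω_s=0, ω_r=1
38(0−ω_c) = −84(1−ω_c)  ⇒  122ω_c = 84  ⇒  ω_c = 42/61
ω_c/ω_r = 42/61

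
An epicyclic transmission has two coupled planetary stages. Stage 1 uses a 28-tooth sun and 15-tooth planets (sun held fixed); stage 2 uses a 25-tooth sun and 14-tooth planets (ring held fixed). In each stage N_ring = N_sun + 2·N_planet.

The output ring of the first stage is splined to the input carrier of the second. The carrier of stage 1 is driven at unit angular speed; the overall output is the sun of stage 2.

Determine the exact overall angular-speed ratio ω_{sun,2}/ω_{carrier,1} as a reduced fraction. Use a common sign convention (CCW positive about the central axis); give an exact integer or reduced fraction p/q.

3354/725

Stage 1: N_ring = 28 + 2·15 = 58
Stage 1: 28(ω_s−ω_c) = −58(ω_r−ω_c),  ω_s=0, ω_c=1
Stage 1: ω_r = 1 − (28/58)(0−1) = 43/29
  ⇒ ω_r¹/ω_c¹ = 43/29
Stage 2: N_ring = 25 + 2·14 = 53
Stage 2: 25(ω_s−ω_c) = −53(ω_r−ω_c),  ω_r=0, ω_c=1
Stage 2: ω_s = 1 − (53/25)(0−1) = 78/25
  ⇒ ω_s²/ω_c² = 78/25
Coupling ω_c² = ω_r¹ ⇒ overall = 43/29 × 78/25 = 3354/725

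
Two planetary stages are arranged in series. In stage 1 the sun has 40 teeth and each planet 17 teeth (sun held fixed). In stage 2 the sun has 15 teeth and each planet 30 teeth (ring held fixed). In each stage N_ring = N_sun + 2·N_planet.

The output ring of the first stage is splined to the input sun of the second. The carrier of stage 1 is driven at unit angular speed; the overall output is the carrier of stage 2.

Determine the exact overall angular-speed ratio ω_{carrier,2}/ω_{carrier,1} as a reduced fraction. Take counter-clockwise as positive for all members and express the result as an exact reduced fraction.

19/74

Stage 1: N_ring = 40 + 2·17 = 74
Stage 1: 40(ω_s−ω_c) = −74(ω_r−ω_c),  ω_s=0, ω_c=1
Stage 1: ω_r = 1 − (40/74)(0−1) = 57/37
  ⇒ ω_r¹/ω_c¹ = 57/37
Stage 2: N_ring = 15 + 2·30 = 75
Stage 2: 15(ω_s−ω_c) = −75(ω_r−ω_c),  ω_r=0, ω_s=1
Stage 2: 15(1−ω_c) = −75(0−ω_c)  ⇒  90ω_c = 15  ⇒  ω_c = 1/6
  ⇒ ω_c²/ω_s² = 1/6
Coupling ω_s² = ω_r¹ ⇒ overall = 57/37 × 1/6 = 19/74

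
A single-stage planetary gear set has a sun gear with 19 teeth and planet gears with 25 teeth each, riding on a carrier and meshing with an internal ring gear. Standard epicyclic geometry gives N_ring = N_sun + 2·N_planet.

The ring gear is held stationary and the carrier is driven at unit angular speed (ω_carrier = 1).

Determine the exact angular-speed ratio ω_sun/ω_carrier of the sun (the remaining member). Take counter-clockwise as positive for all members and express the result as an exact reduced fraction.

N_ring = 19 + 2·25 = 69
19(ω_s−ω_c) = −69(ω_r−ω_c),  ω_r=0, ω_c=1
ω_s = 1 − (69/19)(0−1) = 88/19
ω_s/ω_c = 88/19

88/19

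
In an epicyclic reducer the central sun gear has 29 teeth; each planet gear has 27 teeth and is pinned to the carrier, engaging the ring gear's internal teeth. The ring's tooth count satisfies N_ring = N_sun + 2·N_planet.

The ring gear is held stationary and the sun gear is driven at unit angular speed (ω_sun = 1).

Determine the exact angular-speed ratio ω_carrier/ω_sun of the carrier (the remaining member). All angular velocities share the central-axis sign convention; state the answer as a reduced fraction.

29/112

N_ring = 29 + 2·27 = 83
29(ω_s−ω_c) = −83(ω_r−ω_c),  ω_r=0, ω_s=1
29(1−ω_c) = −83(0−ω_c)  ⇒  112ω_c = 29  ⇒  ω_c = 29/112
ω_c/ω_s = 29/112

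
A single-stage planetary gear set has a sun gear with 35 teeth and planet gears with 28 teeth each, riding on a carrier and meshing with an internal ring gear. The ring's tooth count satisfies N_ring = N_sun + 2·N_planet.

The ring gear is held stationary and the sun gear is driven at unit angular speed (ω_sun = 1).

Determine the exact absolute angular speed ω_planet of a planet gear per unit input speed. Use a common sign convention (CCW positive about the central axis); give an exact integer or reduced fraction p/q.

-5/8

N_ring = 35 + 2·28 = 91
35(ω_s−ω_c) = −91(ω_r−ω_c),  ω_r=0, ω_s=1
35(1−ω_c) = −91(0−ω_c)  ⇒  126ω_c = 35  ⇒  ω_c = 5/18
sun–planet: 35·(1−5/18) = −28·(ω_p−ω_c)  ⇒  ω_p−ω_c = −(35/28)·(13/18) = -65/72
ω_p = 5/18 − 65/72 = -5/8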